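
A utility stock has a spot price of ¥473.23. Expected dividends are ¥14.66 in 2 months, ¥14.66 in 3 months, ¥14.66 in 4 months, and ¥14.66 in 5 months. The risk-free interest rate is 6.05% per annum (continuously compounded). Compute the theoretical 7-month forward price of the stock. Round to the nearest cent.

PV(dividends) I = 14.66·e^(−0.0605·2/12) + 14.66·e^(−0.0605·3/12) + 14.66·e^(−0.0605·4/12) + 14.66·e^(−0.0605·5/12)
I = 14.5129 + 14.4399 + 14.3673 + 14.2951 = 57.6152
F = (S − I)·e^(rT) = (473.23 − 57.6152) · e^(0.0605·7/12)
= 415.6148 · e^0.035292 = 415.6148 × 1.035922 = ¥430.54

¥430.54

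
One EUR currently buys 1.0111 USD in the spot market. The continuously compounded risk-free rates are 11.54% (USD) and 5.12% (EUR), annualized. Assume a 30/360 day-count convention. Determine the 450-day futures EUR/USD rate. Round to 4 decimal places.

1.0956

F = S·e^((r_USD − r_EUR)T) = 1.0111 · e^((0.1154 − 0.0512) × 450/360)
= 1.0111 · e^0.080250 = 1.0111 × 1.083558
F = 1.0956 USD per EUR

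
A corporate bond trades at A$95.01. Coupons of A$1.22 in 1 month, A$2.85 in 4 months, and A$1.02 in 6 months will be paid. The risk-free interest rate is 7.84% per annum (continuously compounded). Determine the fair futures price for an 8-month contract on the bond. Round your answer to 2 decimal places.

A$94.87

PV(coupons) I = 1.22·e^(−0.0784·1/12) + 2.85·e^(−0.0784·4/12) + 1.02·e^(−0.0784·6/12)
I = 1.2121 + 2.7765 + 0.9808 = 4.9694
F = (S − I)·e^(rT) = (95.01 − 4.9694) · e^(0.0784·8/12)
= 90.0406 · e^0.052267 = 90.0406 × 1.053657 = A$94.87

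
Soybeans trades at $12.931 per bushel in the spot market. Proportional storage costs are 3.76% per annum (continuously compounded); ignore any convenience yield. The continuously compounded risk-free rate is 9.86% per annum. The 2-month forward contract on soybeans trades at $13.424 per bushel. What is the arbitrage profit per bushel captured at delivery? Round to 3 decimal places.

$0.196 per bushel

Fair forward: F* = S·e^(carry·T), with carry = (r + u) = 0.0986 + 0.0376 = 0.1362
F* = 12.931 · e^(0.1362 × 2/12) = 12.931 · e^0.022700 = 12.931 × 1.022960 = $13.2279
Market $13.424 > fair $13.2279: forward overpriced → cash-and-carry (buy spot, short the forward).
At maturity, profit = |F_mkt − F*| = |13.424 − 13.2279| = $0.196 per bushel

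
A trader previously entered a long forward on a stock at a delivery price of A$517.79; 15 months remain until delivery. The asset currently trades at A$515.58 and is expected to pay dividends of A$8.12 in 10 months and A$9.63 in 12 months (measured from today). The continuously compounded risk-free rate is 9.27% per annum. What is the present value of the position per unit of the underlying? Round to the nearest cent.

PV(remaining dividends) I = 8.12·e^(−0.0927·10/12) + 9.63·e^(−0.0927·12/12) = 16.2938
Current forward F = (S − I)·e^(rT) = (515.58 − 16.2938)·e^(0.0927·15/12) = 499.2862 × 1.122856 = 560.6265
Value (long) = (F − K)·e^(−rT) = (560.6265 − 517.79) × 0.890587 = 38.1496
Value = A$38.15

A$38.15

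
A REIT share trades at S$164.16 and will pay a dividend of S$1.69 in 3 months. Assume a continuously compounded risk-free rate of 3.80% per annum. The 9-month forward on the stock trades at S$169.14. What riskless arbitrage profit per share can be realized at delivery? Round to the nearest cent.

S$1.96 per share

PV(dividends) I = 1.69·e^(−0.0380·3/12) = 1.6740
Fair forward F* = (S − I)·e^(rT) = (164.16 − 1.6740)·e^0.028500 = 162.4860 × 1.028910 = 167.1835
Market S$169.14 > fair 167.1835: forward overpriced → cash-and-carry (borrow at r, buy the stock and collect the dividends, short the forward).
Profit at T = |F_mkt − F*| = |169.14 − 167.1835| = S$1.96 per share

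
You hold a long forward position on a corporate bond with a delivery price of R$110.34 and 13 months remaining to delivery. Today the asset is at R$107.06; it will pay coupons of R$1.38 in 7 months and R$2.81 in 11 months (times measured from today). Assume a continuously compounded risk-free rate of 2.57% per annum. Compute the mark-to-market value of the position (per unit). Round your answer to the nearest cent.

-R$4.35

PV(remaining coupons) I = 1.38·e^(−0.0257·7/12) + 2.81·e^(−0.0257·11/12) = 4.1040
Current forward F = (S − I)·e^(rT) = (107.06 − 4.1040)·e^(0.0257·13/12) = 102.9560 × 1.028233 = 105.8628
Value (long) = (F − K)·e^(−rT) = (105.8628 − 110.34) × 0.972542 = -4.3543
Value = -R$4.35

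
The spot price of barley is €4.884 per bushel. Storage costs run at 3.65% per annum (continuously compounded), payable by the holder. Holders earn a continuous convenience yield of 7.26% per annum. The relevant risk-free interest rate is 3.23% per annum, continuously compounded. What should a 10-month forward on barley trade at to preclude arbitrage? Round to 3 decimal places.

Net carry = r + u − y = 0.0323 + 0.0365 − 0.0726 = -0.0038
F = S·e^((r+u−y)T) = 4.884 · e^(-0.0038 × 10/12) = 4.884 · e^-0.003167
= 4.884 × 0.996838 = €4.869 per bushel

€4.869 per bushel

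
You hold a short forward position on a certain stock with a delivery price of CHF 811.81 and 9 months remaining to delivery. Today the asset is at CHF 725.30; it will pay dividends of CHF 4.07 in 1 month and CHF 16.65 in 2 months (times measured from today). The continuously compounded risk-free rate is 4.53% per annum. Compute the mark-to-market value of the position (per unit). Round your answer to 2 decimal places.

PV(remaining dividends) I = 4.07·e^(−0.0453·1/12) + 16.65·e^(−0.0453·2/12) = 20.5794
Current forward F = (S − I)·e^(rT) = (725.30 − 20.5794)·e^(0.0453·9/12) = 704.7206 × 1.034559 = 729.0750
Value (long) = (F − K)·e^(−rT) = (729.0750 − 811.81) × 0.966596 = -79.9713
Short position value = −(long value) = CHF 79.97

CHF 79.97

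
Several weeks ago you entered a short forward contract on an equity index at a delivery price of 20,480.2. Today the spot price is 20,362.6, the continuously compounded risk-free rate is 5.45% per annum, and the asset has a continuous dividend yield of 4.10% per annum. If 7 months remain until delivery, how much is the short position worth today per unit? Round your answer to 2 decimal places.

-42.03

Current fair forward for the remaining 7 months: F = S·e^((r − q)·T), (r − q) = 0.0545 − 0.0410 = 0.0135
F = 20362.6 · e^(0.0135 × 7/12) = 20362.6 × 1.00790609 = 20523.5885
Value of long forward = (F − K)·e^(−rT) = (20523.5885 − 20480.2) · e^(−0.0545·7/12)
= 43.3885 × 0.96870838 = 42.03
Short position value = −(long value) = -42.03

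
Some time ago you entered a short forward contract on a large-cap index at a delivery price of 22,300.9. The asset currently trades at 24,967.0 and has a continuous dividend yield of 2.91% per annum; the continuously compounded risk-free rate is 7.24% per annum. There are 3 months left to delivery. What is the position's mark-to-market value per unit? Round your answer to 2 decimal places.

Current fair forward for the remaining 3 months: F = S·e^((r − q)·T), (r − q) = 0.0724 − 0.0291 = 0.0433
F = 24967.0 · e^(0.0433 × 3/12) = 24967.0 × 1.01088380 = 25238.7358
Value of long forward = (F − K)·e^(−rT) = (25238.7358 − 22300.9) · e^(−0.0724·3/12)
= 2937.8358 × 0.98206282 = 2885.14
Short position value = −(long value) = -2885.14

-2885.14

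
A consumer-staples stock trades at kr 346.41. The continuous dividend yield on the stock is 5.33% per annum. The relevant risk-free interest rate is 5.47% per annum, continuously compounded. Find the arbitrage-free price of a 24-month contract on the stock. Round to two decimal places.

kr 347.38

F = S·e^((r − q)T) = 346.41 · e^((0.0547 − 0.0533) × 24/12)
= 346.41 · e^0.002800 = 346.41 × 1.002804
F = kr 347.38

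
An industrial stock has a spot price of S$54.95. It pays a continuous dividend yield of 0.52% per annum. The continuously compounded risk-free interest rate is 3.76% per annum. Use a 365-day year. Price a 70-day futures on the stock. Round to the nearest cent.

S$55.29

F = S·e^((r − q)T) = 54.95 · e^((0.0376 − 0.0052) × 70/365)
= 54.95 · e^0.006214 = 54.95 × 1.006233
F = S$55.29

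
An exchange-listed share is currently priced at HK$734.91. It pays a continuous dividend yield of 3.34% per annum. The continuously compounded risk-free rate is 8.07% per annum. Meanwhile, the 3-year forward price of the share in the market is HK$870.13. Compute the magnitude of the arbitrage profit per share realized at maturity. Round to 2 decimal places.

HK$23.17 per share

Fair forward: F* = S·e^(carry·T), with carry = (r − q) = 0.0807 − 0.0334 = 0.0473
F* = 734.91 · e^(0.0473 × 3) = 734.91 · e^0.141900 = 734.91 × 1.152461 = HK$846.9551
Market HK$870.13 > fair HK$846.9551: forward overpriced → cash-and-carry (buy spot, short the forward).
At maturity, profit = |F_mkt − F*| = |870.13 − 846.9551| = HK$23.17 per share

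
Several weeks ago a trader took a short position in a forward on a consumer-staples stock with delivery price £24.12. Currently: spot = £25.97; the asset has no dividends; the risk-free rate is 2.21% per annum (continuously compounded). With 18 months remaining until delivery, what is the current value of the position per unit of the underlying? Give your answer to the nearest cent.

Current fair forward for the remaining 18 months: F = S·e^(r·T), r = 0.0221
F = 25.97 · e^(0.0221 × 18/12) = 25.97 × 1.033706 = 26.8453
Value of long forward = (F − K)·e^(−rT) = (26.8453 − 24.12) · e^(−0.0221·18/12)
= 2.7253 × 0.967393 = 2.64
Short position value = −(long value) = -£2.64

-£2.64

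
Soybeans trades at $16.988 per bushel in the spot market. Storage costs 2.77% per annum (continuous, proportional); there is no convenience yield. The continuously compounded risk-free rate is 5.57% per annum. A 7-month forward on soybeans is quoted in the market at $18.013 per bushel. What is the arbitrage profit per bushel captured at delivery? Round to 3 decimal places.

Fair forward: F* = S·e^(carry·T), with carry = (r + u) = 0.0557 + 0.0277 = 0.0834
F* = 16.988 · e^(0.0834 × 7/12) = 16.988 · e^0.048650 = 16.988 × 1.049853 = $17.8349
Market $18.013 > fair $17.8349: forward overpriced → cash-and-carry (buy spot, short the forward).
At maturity, profit = |F_mkt − F*| = |18.013 − 17.8349| = $0.178 per bushel

$0.178 per bushel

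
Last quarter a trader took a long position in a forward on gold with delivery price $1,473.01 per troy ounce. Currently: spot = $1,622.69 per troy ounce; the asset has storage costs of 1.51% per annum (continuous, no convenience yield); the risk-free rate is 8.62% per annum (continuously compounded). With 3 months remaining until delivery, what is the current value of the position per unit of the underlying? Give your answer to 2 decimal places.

$187.22 per troy ounce

Current fair forward for the remaining 3 months: F = S·e^((r + u)·T), (r + u) = 0.0862 + 0.0151 = 0.1013
F = 1622.69 · e^(0.1013 × 3/12) = 1622.69 × 1.02564840 = 1664.3094
Value of long forward = (F − K)·e^(−rT) = (1664.3094 − 1473.01) · e^(−0.0862·3/12)
= 191.2994 × 0.97868054 = 187.22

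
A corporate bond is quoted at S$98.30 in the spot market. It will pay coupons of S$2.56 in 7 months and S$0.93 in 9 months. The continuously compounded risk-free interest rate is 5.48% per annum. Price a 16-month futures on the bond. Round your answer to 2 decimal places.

PV(coupons) I = 2.56·e^(−0.0548·7/12) + 0.93·e^(−0.0548·9/12)
I = 2.4795 + 0.8926 = 3.3721
F = (S − I)·e^(rT) = (98.30 − 3.3721) · e^(0.0548·16/12)
= 94.9279 · e^0.073067 = 94.9279 × 1.075803 = S$102.12

S$102.12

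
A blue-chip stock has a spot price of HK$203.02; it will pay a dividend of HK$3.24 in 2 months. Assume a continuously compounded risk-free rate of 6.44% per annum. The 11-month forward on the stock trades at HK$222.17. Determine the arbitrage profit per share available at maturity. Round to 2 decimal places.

PV(dividends) I = 3.24·e^(−0.0644·2/12) = 3.2054
Fair forward F* = (S − I)·e^(rT) = (203.02 − 3.2054)·e^0.059033 = 199.8146 × 1.060810 = 211.9653
Market HK$222.17 > fair 211.9653: forward overpriced → cash-and-carry (borrow at r, buy the stock and collect the dividends, short the forward).
Profit at T = |F_mkt − F*| = |222.17 − 211.9653| = HK$10.20 per share

HK$10.20 per share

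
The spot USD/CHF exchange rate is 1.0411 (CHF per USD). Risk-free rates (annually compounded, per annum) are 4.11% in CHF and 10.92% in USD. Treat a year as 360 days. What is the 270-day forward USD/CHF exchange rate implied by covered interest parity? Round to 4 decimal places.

0.9928

By covered interest parity, F = S · (1+r_CHF)^T / (1+r_USD)^T
= 1.0411 × 1.030669 / 1.080830 = 1.0411 × 0.953590
F = 0.9928 CHF per USD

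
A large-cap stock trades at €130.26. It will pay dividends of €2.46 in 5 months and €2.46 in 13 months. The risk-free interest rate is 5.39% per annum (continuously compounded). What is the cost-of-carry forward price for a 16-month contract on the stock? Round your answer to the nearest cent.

€134.89

PV(dividends) I = 2.46·e^(−0.0539·5/12) + 2.46·e^(−0.0539·13/12)
I = 2.4054 + 2.3205 = 4.7259
F = (S − I)·e^(rT) = (130.26 − 4.7259) · e^(0.0539·16/12)
= 125.5341 · e^0.071867 = 125.5341 × 1.074512 = €134.89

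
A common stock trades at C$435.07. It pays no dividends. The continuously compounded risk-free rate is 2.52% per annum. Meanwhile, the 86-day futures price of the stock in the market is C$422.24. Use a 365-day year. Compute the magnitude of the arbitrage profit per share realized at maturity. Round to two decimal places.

C$15.42 per share

Fair futures: F* = S·e^(carry·T), with carry = r = 0.0252
F* = 435.07 · e^(0.0252 × 86/365) = 435.07 · e^0.005938 = 435.07 × 1.005956 = C$437.6613
Market C$422.24 < fair C$437.6613: forward underpriced → reverse cash-and-carry (short spot, go long the forward).
At maturity, profit = |F_mkt − F*| = |422.24 − 437.6613| = C$15.42 per share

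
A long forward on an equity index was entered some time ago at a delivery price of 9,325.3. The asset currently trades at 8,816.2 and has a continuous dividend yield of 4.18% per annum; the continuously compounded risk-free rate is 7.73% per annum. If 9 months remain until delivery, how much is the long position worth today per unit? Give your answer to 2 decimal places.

Current fair forward for the remaining 9 months: F = S·e^((r − q)·T), (r − q) = 0.0773 − 0.0418 = 0.0355
F = 8816.2 · e^(0.0355 × 9/12) = 8816.2 × 1.02698261 = 9054.0841
Value of long forward = (F − K)·e^(−rT) = (9054.0841 − 9325.3) · e^(−0.0773·9/12)
= -271.2159 × 0.94367354 = -255.94

-255.94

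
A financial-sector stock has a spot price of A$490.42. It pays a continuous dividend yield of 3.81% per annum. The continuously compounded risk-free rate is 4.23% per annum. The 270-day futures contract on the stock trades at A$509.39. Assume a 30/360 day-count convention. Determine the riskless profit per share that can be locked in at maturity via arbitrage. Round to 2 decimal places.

A$17.42 per share

Fair futures: F* = S·e^(carry·T), with carry = (r − q) = 0.0423 − 0.0381 = 0.0042
F* = 490.42 · e^(0.0042 × 270/360) = 490.42 · e^0.003150 = 490.42 × 1.003155 = A$491.9673
Market A$509.39 > fair A$491.9673: forward overpriced → cash-and-carry (buy spot, short the forward).
At maturity, profit = |F_mkt − F*| = |509.39 − 491.9673| = A$17.42 per share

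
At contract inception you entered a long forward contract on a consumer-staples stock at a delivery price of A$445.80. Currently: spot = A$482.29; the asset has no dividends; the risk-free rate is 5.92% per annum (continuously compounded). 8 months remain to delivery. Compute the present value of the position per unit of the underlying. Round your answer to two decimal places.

Current fair forward for the remaining 8 months: F = S·e^(r·T), r = 0.0592
F = 482.29 · e^(0.0592 × 8/12) = 482.29 × 1.040256 = 501.7051
Value of long forward = (F − K)·e^(−rT) = (501.7051 − 445.80) · e^(−0.0592·8/12)
= 55.9051 × 0.961302 = 53.74

A$53.74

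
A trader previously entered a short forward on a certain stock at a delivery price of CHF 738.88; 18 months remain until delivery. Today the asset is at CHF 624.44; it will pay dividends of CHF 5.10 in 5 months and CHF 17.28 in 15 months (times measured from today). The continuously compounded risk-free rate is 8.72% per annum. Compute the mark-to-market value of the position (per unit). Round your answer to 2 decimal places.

CHF 44.26

PV(remaining dividends) I = 5.10·e^(−0.0872·5/12) + 17.28·e^(−0.0872·15/12) = 20.4135
Current forward F = (S − I)·e^(rT) = (624.44 − 20.4135)·e^(0.0872·18/12) = 604.0265 × 1.139740 = 688.4332
Value (long) = (F − K)·e^(−rT) = (688.4332 − 738.88) × 0.877393 = -44.2617
Short position value = −(long value) = CHF 44.26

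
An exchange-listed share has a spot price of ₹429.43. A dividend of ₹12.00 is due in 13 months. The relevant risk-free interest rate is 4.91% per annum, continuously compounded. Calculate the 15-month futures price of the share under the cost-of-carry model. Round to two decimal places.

₹444.51

PV(dividends) I = 12.00·e^(−0.0491·13/12)
I = 11.3784
F = (S − I)·e^(rT) = (429.43 − 11.3784) · e^(0.0491·15/12)
= 418.0516 · e^0.061375 = 418.0516 × 1.063298 = ₹444.51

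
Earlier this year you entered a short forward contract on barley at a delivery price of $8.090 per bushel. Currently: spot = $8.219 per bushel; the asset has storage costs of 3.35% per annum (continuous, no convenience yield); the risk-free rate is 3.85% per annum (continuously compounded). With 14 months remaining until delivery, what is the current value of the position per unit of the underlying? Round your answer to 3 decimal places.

Current fair forward for the remaining 14 months: F = S·e^((r + u)·T), (r + u) = 0.0385 + 0.0335 = 0.0720
F = 8.219 · e^(0.0720 × 14/12) = 8.219 × 1.087629 = 8.9392
Value of long forward = (F − K)·e^(−rT) = (8.9392 − 8.090) · e^(−0.0385·14/12)
= 0.8492 × 0.956077 = 0.812
Short position value = −(long value) = -$0.812

-$0.812 per bushel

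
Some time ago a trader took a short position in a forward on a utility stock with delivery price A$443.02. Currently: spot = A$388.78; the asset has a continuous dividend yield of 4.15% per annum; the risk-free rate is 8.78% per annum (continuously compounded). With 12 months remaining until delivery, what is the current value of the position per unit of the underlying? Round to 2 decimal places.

Current fair forward for the remaining 12 months: F = S·e^((r − q)·T), (r − q) = 0.0878 − 0.0415 = 0.0463
F = 388.78 · e^(0.0463 × 12/12) = 388.78 × 1.047389 = 407.2039
Value of long forward = (F − K)·e^(−rT) = (407.2039 − 443.02) · e^(−0.0878·12/12)
= -35.8161 × 0.915944 = -32.81
Short position value = −(long value) = A$32.81

A$32.81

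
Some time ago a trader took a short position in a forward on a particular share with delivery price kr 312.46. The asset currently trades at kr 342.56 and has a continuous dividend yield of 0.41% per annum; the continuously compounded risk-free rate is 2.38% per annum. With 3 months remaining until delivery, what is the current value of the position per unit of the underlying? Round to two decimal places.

Current fair forward for the remaining 3 months: F = S·e^((r − q)·T), (r − q) = 0.0238 − 0.0041 = 0.0197
F = 342.56 · e^(0.0197 × 3/12) = 342.56 × 1.004937 = 344.2512
Value of long forward = (F − K)·e^(−rT) = (344.2512 − 312.46) · e^(−0.0238·3/12)
= 31.7912 × 0.994068 = 31.60
Short position value = −(long value) = -kr 31.60

-kr 31.60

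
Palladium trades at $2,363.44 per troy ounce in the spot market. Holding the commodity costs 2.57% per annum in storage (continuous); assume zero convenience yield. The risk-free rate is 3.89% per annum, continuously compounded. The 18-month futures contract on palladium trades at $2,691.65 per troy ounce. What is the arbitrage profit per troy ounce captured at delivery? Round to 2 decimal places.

Fair futures: F* = S·e^(carry·T), with carry = (r + u) = 0.0389 + 0.0257 = 0.0646
F* = 2363.44 · e^(0.0646 × 18/12) = 2363.44 · e^0.09690000 = 2363.44 × 1.10175019 = $2603.9205
Market $2691.65 > fair $2603.9205: forward overpriced → cash-and-carry (buy spot, short the forward).
At maturity, profit = |F_mkt − F*| = |2691.65 − 2603.9205| = $87.73 per troy ounce

$87.73 per troy ounce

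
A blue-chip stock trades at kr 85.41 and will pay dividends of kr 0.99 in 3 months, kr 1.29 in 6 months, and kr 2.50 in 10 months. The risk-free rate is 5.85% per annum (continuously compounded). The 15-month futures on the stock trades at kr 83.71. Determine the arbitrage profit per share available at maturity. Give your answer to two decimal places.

PV(dividends) I = 0.99·e^(−0.0585·3/12) + 1.29·e^(−0.0585·6/12) + 2.50·e^(−0.0585·10/12) = 4.6095
Fair futures F* = (S − I)·e^(rT) = (85.41 − 4.6095)·e^0.073125 = 80.8005 × 1.075865 = 86.9304
Market kr 83.71 < fair 86.9304: forward underpriced → reverse cash-and-carry (short the stock, invest proceeds at r, pay the dividends, go long the forward).
Profit at T = |F_mkt − F*| = |83.71 − 86.9304| = kr 3.22 per share

kr 3.22 per share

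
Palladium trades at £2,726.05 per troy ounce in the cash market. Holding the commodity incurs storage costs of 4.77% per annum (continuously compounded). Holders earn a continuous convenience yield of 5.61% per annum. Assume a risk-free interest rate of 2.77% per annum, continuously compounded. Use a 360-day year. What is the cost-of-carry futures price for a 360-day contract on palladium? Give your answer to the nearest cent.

£2,779.17 per troy ounce

Net carry = r + u − y = 0.0277 + 0.0477 − 0.0561 = 0.0193
F = S·e^((r+u−y)T) = 2726.05 · e^(0.0193 × 360/360) = 2726.05 · e^0.01930000
= 2726.05 × 1.01948745 = £2,779.17 per troy ounce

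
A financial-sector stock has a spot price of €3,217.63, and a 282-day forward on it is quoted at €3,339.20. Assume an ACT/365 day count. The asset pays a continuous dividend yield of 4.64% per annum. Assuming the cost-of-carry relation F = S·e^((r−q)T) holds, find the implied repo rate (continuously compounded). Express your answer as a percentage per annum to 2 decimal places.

From F = S·e^((r−q)T): (r − q) = ln(F/S)/T
ln(3339.20/3217.63) = ln(1.037782) = 0.037086
(r − q) = 0.037086 / (282/365) = 0.048001
r = ln(F/S)/T + q = 0.048001 + 0.0464 = 0.094401
r = 9.44%

9.44%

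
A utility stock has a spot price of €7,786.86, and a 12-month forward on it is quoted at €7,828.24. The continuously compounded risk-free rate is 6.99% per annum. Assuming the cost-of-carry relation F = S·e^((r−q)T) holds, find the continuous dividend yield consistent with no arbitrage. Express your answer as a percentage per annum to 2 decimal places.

6.46%

From F = S·e^((r−q)T): (r − q) = ln(F/S)/T
ln(7828.24/7786.86) = ln(1.005314) = 0.005300
(r − q) = 0.005300 / (12/12) = 0.005300
q = r − ln(F/S)/T = 0.0699 − 0.005300 = 0.064600
q = 6.46%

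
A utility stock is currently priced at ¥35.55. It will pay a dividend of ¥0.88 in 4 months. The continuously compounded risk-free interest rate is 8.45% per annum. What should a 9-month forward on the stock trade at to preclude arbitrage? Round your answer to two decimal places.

PV(dividends) I = 0.88·e^(−0.0845·4/12)
I = 0.8556
F = (S − I)·e^(rT) = (35.55 − 0.8556) · e^(0.0845·9/12)
= 34.6944 · e^0.063375 = 34.6944 × 1.065426 = ¥36.96

¥36.96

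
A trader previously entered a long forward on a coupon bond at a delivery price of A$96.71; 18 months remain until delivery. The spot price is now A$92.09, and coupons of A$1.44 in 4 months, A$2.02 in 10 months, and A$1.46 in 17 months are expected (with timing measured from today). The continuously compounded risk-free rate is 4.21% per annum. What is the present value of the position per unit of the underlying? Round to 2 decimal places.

-A$3.45

PV(remaining coupons) I = 1.44·e^(−0.0421·4/12) + 2.02·e^(−0.0421·10/12) + 1.46·e^(−0.0421·17/12) = 4.7458
Current forward F = (S − I)·e^(rT) = (92.09 − 4.7458)·e^(0.0421·18/12) = 87.3442 × 1.065187 = 93.0379
Value (long) = (F − K)·e^(−rT) = (93.0379 − 96.71) × 0.938803 = -3.4474
Value = -A$3.45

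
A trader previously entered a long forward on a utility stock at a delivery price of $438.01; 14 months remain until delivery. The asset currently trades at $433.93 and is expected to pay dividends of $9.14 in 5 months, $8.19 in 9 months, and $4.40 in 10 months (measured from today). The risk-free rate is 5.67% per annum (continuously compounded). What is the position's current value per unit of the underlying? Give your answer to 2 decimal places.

PV(remaining dividends) I = 9.14·e^(−0.0567·5/12) + 8.19·e^(−0.0567·9/12) + 4.40·e^(−0.0567·10/12) = 20.9726
Current forward F = (S − I)·e^(rT) = (433.93 − 20.9726)·e^(0.0567·14/12) = 412.9574 × 1.068387 = 441.1983
Value (long) = (F − K)·e^(−rT) = (441.1983 − 438.01) × 0.935990 = 2.9842
Value = $2.98

$2.98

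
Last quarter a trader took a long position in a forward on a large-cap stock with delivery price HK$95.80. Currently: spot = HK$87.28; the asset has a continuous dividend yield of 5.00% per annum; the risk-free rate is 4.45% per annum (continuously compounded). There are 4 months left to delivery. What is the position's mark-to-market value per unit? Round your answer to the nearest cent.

Current fair forward for the remaining 4 months: F = S·e^((r − q)·T), (r − q) = 0.0445 − 0.0500 = -0.0055
F = 87.28 · e^(-0.0055 × 4/12) = 87.28 × 0.998168 = 87.1201
Value of long forward = (F − K)·e^(−rT) = (87.1201 − 95.80) · e^(−0.0445·4/12)
= -8.6799 × 0.985276 = -8.55

-HK$8.55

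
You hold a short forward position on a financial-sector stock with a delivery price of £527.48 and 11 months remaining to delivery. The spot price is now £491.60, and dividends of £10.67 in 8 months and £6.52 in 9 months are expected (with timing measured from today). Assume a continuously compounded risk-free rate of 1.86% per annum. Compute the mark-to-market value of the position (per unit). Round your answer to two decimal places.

PV(remaining dividends) I = 10.67·e^(−0.0186·8/12) + 6.52·e^(−0.0186·9/12) = 16.9682
Current forward F = (S − I)·e^(rT) = (491.60 − 16.9682)·e^(0.0186·11/12) = 474.6318 × 1.017196 = 482.7936
Value (long) = (F − K)·e^(−rT) = (482.7936 − 527.48) × 0.983095 = -43.9310
Short position value = −(long value) = £43.93

£43.93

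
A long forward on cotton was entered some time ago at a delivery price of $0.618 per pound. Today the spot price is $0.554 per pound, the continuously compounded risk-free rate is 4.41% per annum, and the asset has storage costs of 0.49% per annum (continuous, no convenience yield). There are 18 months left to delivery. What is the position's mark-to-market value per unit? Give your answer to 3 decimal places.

Current fair forward for the remaining 18 months: F = S·e^((r + u)·T), (r + u) = 0.0441 + 0.0049 = 0.0490
F = 0.554 · e^(0.0490 × 18/12) = 0.554 × 1.076269 = 0.5963
Value of long forward = (F − K)·e^(−rT) = (0.5963 − 0.618) · e^(−0.0441·18/12)
= -0.0217 × 0.935990 = -0.020

-$0.020 per pound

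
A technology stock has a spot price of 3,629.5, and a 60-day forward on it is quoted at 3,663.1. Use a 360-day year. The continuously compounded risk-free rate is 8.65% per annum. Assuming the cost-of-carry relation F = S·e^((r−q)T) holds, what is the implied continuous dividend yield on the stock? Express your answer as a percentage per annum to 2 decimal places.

3.12%

From F = S·e^((r−q)T): (r − q) = ln(F/S)/T
ln(3663.1/3629.5) = ln(1.009257) = 0.009214
(r − q) = 0.009214 / (60/360) = 0.055284
q = r − ln(F/S)/T = 0.0865 − 0.055284 = 0.031216
q = 3.12%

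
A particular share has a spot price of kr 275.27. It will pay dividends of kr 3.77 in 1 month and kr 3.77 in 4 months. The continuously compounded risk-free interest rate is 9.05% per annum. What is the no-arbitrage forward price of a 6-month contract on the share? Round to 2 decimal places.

kr 280.27

PV(dividends) I = 3.77·e^(−0.0905·1/12) + 3.77·e^(−0.0905·4/12)
I = 3.7417 + 3.6580 = 7.3997
F = (S − I)·e^(rT) = (275.27 − 7.3997) · e^(0.0905·6/12)
= 267.8703 · e^0.045250 = 267.8703 × 1.046289 = kr 280.27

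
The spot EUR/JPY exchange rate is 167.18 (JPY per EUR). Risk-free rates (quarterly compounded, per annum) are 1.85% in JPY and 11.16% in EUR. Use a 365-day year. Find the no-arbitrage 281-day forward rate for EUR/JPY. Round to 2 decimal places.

155.79

By covered interest parity, F = S · (1+r_JPY/4)^(4T) / (1+r_EUR/4)^(4T)
= 167.18 × 1.014311 / 1.088434 = 167.18 × 0.931899
F = 155.79 JPY per EUR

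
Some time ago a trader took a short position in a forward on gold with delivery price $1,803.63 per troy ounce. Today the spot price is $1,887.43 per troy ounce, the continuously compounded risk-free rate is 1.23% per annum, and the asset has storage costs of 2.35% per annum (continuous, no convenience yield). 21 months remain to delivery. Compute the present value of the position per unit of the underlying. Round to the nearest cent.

-$201.45 per troy ounce

Current fair forward for the remaining 21 months: F = S·e^((r + u)·T), (r + u) = 0.0123 + 0.0235 = 0.0358
F = 1887.43 · e^(0.0358 × 21/12) = 1887.43 × 1.06465415 = 2009.4602
Value of long forward = (F − K)·e^(−rT) = (2009.4602 − 1803.63) · e^(−0.0123·21/12)
= 205.8302 × 0.97870501 = 201.45
Short position value = −(long value) = -$201.45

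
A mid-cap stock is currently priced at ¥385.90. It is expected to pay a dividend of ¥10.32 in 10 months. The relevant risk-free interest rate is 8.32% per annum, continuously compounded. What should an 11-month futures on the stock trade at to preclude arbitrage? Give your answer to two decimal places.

¥406.09

PV(dividends) I = 10.32·e^(−0.0832·10/12)
I = 9.6287
F = (S − I)·e^(rT) = (385.90 − 9.6287) · e^(0.0832·11/12)
= 376.2713 · e^0.076267 = 376.2713 × 1.079251 = ¥406.09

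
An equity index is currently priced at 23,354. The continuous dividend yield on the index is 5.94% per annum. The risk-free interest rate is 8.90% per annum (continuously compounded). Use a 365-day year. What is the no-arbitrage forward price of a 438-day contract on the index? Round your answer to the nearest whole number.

F = S·e^((r − q)T) = 23354 · e^((0.0890 − 0.0594) × 438/365)
= 23354 · e^0.035520 = 23354 × 1.036158
F = 24,198

24,198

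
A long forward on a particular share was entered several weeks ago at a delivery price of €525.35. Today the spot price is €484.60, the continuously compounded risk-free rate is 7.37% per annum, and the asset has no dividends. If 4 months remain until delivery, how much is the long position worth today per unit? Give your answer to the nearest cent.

-€28.00

Current fair forward for the remaining 4 months: F = S·e^(r·T), r = 0.0737
F = 484.60 · e^(0.0737 × 4/12) = 484.60 × 1.024871 = 496.6525
Value of long forward = (F − K)·e^(−rT) = (496.6525 − 525.35) · e^(−0.0737·4/12)
= -28.6975 × 0.975733 = -28.00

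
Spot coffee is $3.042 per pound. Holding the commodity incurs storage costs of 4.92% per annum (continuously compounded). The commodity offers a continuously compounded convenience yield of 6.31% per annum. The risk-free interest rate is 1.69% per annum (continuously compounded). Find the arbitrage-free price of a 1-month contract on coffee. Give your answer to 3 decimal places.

$3.043 per pound

Net carry = r + u − y = 0.0169 + 0.0492 − 0.0631 = 0.0030
F = S·e^((r+u−y)T) = 3.042 · e^(0.0030 × 1/12) = 3.042 · e^0.000250
= 3.042 × 1.000250 = $3.043 per pound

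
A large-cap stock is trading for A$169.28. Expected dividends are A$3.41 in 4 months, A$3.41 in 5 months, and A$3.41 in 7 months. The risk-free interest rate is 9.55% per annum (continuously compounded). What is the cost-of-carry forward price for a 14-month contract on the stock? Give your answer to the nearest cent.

A$178.27

PV(dividends) I = 3.41·e^(−0.0955·4/12) + 3.41·e^(−0.0955·5/12) + 3.41·e^(−0.0955·7/12)
I = 3.3032 + 3.2770 + 3.2252 = 9.8054
F = (S − I)·e^(rT) = (169.28 − 9.8054) · e^(0.0955·14/12)
= 159.4746 · e^0.111417 = 159.4746 × 1.117861 = A$178.27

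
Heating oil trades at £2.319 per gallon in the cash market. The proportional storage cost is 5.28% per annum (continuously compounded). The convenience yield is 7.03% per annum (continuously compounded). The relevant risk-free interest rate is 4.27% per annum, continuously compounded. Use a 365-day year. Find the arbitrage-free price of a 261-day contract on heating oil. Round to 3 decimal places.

Net carry = r + u − y = 0.0427 + 0.0528 − 0.0703 = 0.0252
F = S·e^((r+u−y)T) = 2.319 · e^(0.0252 × 261/365) = 2.319 · e^0.018020
= 2.319 × 1.018183 = £2.361 per gallon

£2.361 per gallon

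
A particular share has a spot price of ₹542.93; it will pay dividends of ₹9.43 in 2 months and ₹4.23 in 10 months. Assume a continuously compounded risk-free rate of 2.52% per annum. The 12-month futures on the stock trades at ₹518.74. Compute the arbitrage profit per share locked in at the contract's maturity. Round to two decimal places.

₹24.17 per share

PV(dividends) I = 9.43·e^(−0.0252·2/12) + 4.23·e^(−0.0252·10/12) = 13.5326
Fair futures F* = (S − I)·e^(rT) = (542.93 − 13.5326)·e^0.025200 = 529.3974 × 1.025520 = 542.9076
Market ₹518.74 < fair 542.9076: forward underpriced → reverse cash-and-carry (short the stock, invest proceeds at r, pay the dividends, go long the forward).
Profit at T = |F_mkt − F*| = |518.74 − 542.9076| = ₹24.17 per share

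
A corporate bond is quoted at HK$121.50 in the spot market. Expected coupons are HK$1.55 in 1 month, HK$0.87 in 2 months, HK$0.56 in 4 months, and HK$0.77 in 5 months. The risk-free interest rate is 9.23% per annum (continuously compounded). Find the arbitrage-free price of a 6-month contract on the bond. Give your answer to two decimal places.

PV(coupons) I = 1.55·e^(−0.0923·1/12) + 0.87·e^(−0.0923·2/12) + 0.56·e^(−0.0923·4/12) + 0.77·e^(−0.0923·5/12)
I = 1.5381 + 0.8567 + 0.5430 + 0.7409 = 3.6787
F = (S − I)·e^(rT) = (121.50 − 3.6787) · e^(0.0923·6/12)
= 117.8213 · e^0.046150 = 117.8213 × 1.047231 = HK$123.39

HK$123.39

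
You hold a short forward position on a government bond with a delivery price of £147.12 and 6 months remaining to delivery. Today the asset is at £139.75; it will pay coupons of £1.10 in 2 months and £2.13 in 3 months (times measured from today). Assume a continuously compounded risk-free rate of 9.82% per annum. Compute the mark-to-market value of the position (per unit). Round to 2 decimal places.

PV(remaining coupons) I = 1.10·e^(−0.0982·2/12) + 2.13·e^(−0.0982·3/12) = 3.1605
Current forward F = (S − I)·e^(rT) = (139.75 − 3.1605)·e^(0.0982·6/12) = 136.5895 × 1.050325 = 143.4634
Value (long) = (F − K)·e^(−rT) = (143.4634 − 147.12) × 0.952086 = -3.4814
Short position value = −(long value) = £3.48

£3.48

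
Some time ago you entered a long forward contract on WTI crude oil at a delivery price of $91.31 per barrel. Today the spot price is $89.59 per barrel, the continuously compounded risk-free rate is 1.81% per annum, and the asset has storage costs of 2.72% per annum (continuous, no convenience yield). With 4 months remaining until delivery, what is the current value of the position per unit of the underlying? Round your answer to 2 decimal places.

Current fair forward for the remaining 4 months: F = S·e^((r + u)·T), (r + u) = 0.0181 + 0.0272 = 0.0453
F = 89.59 · e^(0.0453 × 4/12) = 89.59 × 1.015215 = 90.9531
Value of long forward = (F − K)·e^(−rT) = (90.9531 − 91.31) · e^(−0.0181·4/12)
= -0.3569 × 0.993985 = -0.35

-$0.35 per barrel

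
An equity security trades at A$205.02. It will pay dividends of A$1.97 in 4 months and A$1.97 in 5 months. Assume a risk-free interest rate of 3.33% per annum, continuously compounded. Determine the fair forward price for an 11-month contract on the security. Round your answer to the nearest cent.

A$207.36

PV(dividends) I = 1.97·e^(−0.0333·4/12) + 1.97·e^(−0.0333·5/12)
I = 1.9483 + 1.9429 = 3.8912
F = (S − I)·e^(rT) = (205.02 − 3.8912) · e^(0.0333·11/12)
= 201.1288 · e^0.030525 = 201.1288 × 1.030996 = A$207.36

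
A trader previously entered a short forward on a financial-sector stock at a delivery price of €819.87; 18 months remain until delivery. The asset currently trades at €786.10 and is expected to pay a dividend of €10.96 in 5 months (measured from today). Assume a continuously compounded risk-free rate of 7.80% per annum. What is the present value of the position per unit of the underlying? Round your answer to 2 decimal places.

PV(remaining dividends) I = 10.96·e^(−0.0780·5/12) = 10.6095
Current forward F = (S − I)·e^(rT) = (786.10 − 10.6095)·e^(0.0780·18/12) = 775.4905 × 1.124119 = 871.7436
Value (long) = (F − K)·e^(−rT) = (871.7436 − 819.87) × 0.889585 = 46.1460
Short position value = −(long value) = -€46.15

-€46.15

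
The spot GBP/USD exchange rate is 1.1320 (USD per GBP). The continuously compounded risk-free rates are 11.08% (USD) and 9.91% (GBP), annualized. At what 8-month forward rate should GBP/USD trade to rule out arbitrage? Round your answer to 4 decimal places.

F = S·e^((r_USD − r_GBP)T) = 1.1320 · e^((0.1108 − 0.0991) × 8/12)
= 1.1320 · e^0.007800 = 1.1320 × 1.007830
F = 1.1409 USD per GBP

1.1409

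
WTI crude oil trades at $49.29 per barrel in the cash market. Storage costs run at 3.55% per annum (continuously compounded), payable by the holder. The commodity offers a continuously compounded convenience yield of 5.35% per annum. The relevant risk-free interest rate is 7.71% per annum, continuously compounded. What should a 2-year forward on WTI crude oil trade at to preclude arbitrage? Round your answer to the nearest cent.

Net carry = r + u − y = 0.0771 + 0.0355 − 0.0535 = 0.0591
F = S·e^((r+u−y)T) = 49.29 · e^(0.0591 × 2) = 49.29 · e^0.118200
= 49.29 × 1.125469 = $55.47 per barrel

$55.47 per barrel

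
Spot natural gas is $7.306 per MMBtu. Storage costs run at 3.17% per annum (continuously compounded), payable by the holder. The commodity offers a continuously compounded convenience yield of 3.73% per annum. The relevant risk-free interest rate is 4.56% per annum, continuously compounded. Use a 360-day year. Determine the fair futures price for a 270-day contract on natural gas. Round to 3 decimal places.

$7.529 per MMBtu

Net carry = r + u − y = 0.0456 + 0.0317 − 0.0373 = 0.0400
F = S·e^((r+u−y)T) = 7.306 · e^(0.0400 × 270/360) = 7.306 · e^0.030000
= 7.306 × 1.030455 = $7.529 per MMBtu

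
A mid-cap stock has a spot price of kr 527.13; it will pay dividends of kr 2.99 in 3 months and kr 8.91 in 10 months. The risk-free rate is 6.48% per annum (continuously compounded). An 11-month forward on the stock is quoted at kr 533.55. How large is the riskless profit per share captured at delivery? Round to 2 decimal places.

PV(dividends) I = 2.99·e^(−0.0648·3/12) + 8.91·e^(−0.0648·10/12) = 11.3836
Fair forward F* = (S − I)·e^(rT) = (527.13 − 11.3836)·e^0.059400 = 515.7464 × 1.061200 = 547.3101
Market kr 533.55 < fair 547.3101: forward underpriced → reverse cash-and-carry (short the stock, invest proceeds at r, pay the dividends, go long the forward).
Profit at T = |F_mkt − F*| = |533.55 − 547.3101| = kr 13.76 per share

kr 13.76 per share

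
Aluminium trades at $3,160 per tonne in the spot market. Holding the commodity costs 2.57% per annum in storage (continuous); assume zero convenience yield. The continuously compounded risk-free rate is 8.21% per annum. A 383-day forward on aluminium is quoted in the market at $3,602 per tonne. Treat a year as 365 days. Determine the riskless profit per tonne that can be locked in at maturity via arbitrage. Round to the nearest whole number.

Fair forward: F* = S·e^(carry·T), with carry = (r + u) = 0.0821 + 0.0257 = 0.1078
F* = 3160 · e^(0.1078 × 383/365) = 3160 · e^0.113116 = 3160 × 1.119762 = $3538.4479
Market $3602 > fair $3538.4479: forward overpriced → cash-and-carry (buy spot, short the forward).
At maturity, profit = |F_mkt − F*| = |3602 − 3538.4479| = $64 per tonne

$64 per tonne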